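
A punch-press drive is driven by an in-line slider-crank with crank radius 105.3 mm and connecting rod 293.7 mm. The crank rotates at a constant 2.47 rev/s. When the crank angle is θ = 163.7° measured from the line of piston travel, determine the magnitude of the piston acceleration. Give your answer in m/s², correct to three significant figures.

ω = 2π·2.47 = 15.52 rad/s
x(θ) = r cosθ + √(L² − r² sin²θ); with ω constant, a = ω²·d²x/dθ².
d²x/dθ² = −r cosθ − r²(cos2θ)/√u − r⁴ sin²2θ/(4u^{3/2}),  u = L² − r² sin²θ = 0.0853862 m².
Substituting r = 0.1053 m, L = 0.2937 m, θ = 163.7°: d²x/dθ² = +0.068742 m.
a = ω²·d²x/dθ² = (15.52)²·(+0.068742) = +16.557 m/s²;  |a| = 16.557 m/s².

16.6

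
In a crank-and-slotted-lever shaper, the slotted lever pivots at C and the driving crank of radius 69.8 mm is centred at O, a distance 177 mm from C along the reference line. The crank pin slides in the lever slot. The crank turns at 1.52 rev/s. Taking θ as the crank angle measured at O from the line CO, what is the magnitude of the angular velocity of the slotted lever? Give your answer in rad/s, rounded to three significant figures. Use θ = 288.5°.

1.91

ω = 9.55 rad/s (from 1.52 rev/s).
Crank pin A relative to C: A = (d + r cosθ, r sinθ); lever angle φ = atan2(r sinθ, d + r cosθ).
Differentiating tanφ: φ̇ = rω(d cosθ + r)/(d² + r² + 2dr cosθ).
d² + r² + 2dr cosθ = |CA|² = 0.0440414 m²;  d cosθ + r = +0.12596 m.
|ω_lever| = |0.0698·9.55·+0.12596| / 0.0440414 = 1.9066 rad/s.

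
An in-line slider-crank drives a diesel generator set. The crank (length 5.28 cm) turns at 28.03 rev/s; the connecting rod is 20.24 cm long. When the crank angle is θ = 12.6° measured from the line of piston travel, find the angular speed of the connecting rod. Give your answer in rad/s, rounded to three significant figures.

44.9

ω = 176.1 rad/s (converted from 28.03 rev/s).
The rod makes angle φ with the slider axis where L sinφ = r sinθ; differentiating, L cosφ·φ̇ = r ω cosθ.
L cosφ = √(L² − r² sin²θ) = 0.20207 m.
|ω_rod| = r ω |cosθ| / √(L² − r² sin²θ) = 0.0528·176.1·0.97592/0.20207 = 44.91 rad/s.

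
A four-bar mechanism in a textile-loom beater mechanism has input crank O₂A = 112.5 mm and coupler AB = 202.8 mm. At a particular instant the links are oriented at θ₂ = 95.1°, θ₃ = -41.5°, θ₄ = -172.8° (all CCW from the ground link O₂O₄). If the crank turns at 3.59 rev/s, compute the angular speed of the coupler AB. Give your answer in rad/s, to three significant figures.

ω₂ = 22.56 rad/s (from 3.59 rev/s).
Differentiating the loop-closure r₂e^{iθ₂}+r₃e^{iθ₃}=r₁+r₄e^{iθ₄} gives r₂ω₂e^{iθ₂}+r₃ω₃e^{iθ₃}=r₄ω₄e^{iθ₄}.
Eliminating the other unknown: ω₃ = r₂ω₂ sin(θ₄−θ₂) / [r₃ sin(θ₃−θ₄)].
Numerator sine = +0.99933; denominator sine = +0.75126.
Result = 0.1125·22.56·(+0.99933) / (0.2028·(+0.75126)) = +16.645 rad/s; magnitude 16.645 rad/s.

16.6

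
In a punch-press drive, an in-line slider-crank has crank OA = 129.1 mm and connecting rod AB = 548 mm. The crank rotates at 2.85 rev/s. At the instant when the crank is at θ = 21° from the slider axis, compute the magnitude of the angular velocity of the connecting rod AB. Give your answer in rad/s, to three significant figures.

ω = 17.91 rad/s (converted from 2.85 rev/s).
The rod makes angle φ with the slider axis where L sinφ = r sinθ; differentiating, L cosφ·φ̇ = r ω cosθ.
L cosφ = √(L² − r² sin²θ) = 0.54604 m.
|ω_rod| = r ω |cosθ| / √(L² − r² sin²θ) = 0.1291·17.91·0.93358/0.54604 = 3.9525 rad/s.

3.95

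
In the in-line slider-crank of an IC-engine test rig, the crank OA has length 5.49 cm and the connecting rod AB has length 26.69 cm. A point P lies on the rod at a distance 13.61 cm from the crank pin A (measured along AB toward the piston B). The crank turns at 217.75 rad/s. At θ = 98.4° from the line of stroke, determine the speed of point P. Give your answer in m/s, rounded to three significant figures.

11.7

ω = 217.8 rad/s.  Crank-pin speed |V_A| = rω = 11.954 m/s, perpendicular to OA.
Rod angle: sinφ = −(r/L) sinθ ⇒ φ = -11.741°; ω_rod = −rω cosθ/√(L²−r²sin²θ) = +6.6829 rad/s.
V_P = V_A + ω_rod × AP, with AP = 0.1361 m along the rod.
Components: V_Px = −rω sinθ − a·ω_rod·sinφ = -11.641 m/s;  V_Py = rω cosθ + a·ω_rod·cosφ = -0.85583 m/s.
|V_P| = √(V_Px² + V_Py²) = 11.673 m/s.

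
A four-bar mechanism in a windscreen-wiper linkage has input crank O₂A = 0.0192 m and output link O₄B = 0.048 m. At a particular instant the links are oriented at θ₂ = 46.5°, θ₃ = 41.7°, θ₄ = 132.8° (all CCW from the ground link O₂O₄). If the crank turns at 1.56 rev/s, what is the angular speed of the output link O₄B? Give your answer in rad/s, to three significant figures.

ω₂ = 9.802 rad/s (from 1.56 rev/s).
Differentiating the loop-closure r₂e^{iθ₂}+r₃e^{iθ₃}=r₁+r₄e^{iθ₄} gives r₂ω₂e^{iθ₂}+r₃ω₃e^{iθ₃}=r₄ω₄e^{iθ₄}.
Eliminating the other unknown: ω₄ = r₂ω₂ sin(θ₂−θ₃) / [r₄ sin(θ₄−θ₃)].
Numerator sine = +0.08368; denominator sine = +0.99982.
Result = 0.0192·9.802·(+0.08368) / (0.048·(+0.99982)) = +0.32814 rad/s; magnitude 0.32814 rad/s.

0.328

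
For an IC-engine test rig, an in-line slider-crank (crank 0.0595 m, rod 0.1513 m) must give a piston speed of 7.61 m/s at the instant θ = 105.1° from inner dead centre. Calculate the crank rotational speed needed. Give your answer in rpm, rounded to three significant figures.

1420

For an in-line slider-crank, |v_piston| = rω|sinθ|·[1 + r cosθ/√(L² − r² sin²θ)].
With r = 0.0595 m, L = 0.1513 m, θ = 105.1°: the bracketed kinematic factor |dx/dθ| = 0.051084 m.
ω = v/|dx/dθ| = 7.61/0.051084 = 148.97 rad/s.
N = 60ω/(2π) = 1422.6 rpm.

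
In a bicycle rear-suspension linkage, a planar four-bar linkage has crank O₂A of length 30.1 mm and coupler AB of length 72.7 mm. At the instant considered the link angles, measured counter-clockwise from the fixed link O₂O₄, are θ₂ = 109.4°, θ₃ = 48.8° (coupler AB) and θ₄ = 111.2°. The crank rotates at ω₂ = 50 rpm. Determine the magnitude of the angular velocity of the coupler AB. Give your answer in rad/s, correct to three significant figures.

ω₂ = 5.236 rad/s (from 50 rpm).
Differentiating the loop-closure r₂e^{iθ₂}+r₃e^{iθ₃}=r₁+r₄e^{iθ₄} gives r₂ω₂e^{iθ₂}+r₃ω₃e^{iθ₃}=r₄ω₄e^{iθ₄}.
Eliminating the other unknown: ω₃ = r₂ω₂ sin(θ₄−θ₂) / [r₃ sin(θ₃−θ₄)].
Numerator sine = +0.03141; denominator sine = -0.88620.
Result = 0.0301·5.236·(+0.03141) / (0.0727·(-0.88620)) = -0.076838 rad/s; magnitude 0.076838 rad/s.

0.0768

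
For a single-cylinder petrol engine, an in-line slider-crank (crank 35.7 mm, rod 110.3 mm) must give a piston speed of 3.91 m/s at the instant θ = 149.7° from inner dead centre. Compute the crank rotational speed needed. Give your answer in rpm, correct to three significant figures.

2890

For an in-line slider-crank, |v_piston| = rω|sinθ|·[1 + r cosθ/√(L² − r² sin²θ)].
With r = 0.0357 m, L = 0.1103 m, θ = 149.7°: the bracketed kinematic factor |dx/dθ| = 0.01291 m.
ω = v/|dx/dθ| = 3.91/0.01291 = 302.87 rad/s.
N = 60ω/(2π) = 2892.2 rpm.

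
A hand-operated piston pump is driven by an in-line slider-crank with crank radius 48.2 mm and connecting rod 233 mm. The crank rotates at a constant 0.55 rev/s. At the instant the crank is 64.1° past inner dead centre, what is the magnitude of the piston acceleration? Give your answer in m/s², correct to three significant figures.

0.177

ω = 2π·0.55 = 3.456 rad/s
x(θ) = r cosθ + √(L² − r² sin²θ); with ω constant, a = ω²·d²x/dθ².
d²x/dθ² = −r cosθ − r²(cos2θ)/√u − r⁴ sin²2θ/(4u^{3/2}),  u = L² − r² sin²θ = 0.052409 m².
Substituting r = 0.0482 m, L = 0.233 m, θ = 64.1°: d²x/dθ² = -0.014848 m.
a = ω²·d²x/dθ² = (3.456)²·(-0.014848) = -0.17731 m/s²;  |a| = 0.17731 m/s².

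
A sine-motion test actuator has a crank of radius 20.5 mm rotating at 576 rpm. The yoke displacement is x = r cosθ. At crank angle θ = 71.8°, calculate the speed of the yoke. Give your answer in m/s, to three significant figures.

ω = 60.32 rad/s (from 576 rpm).
x = r cosθ ⇒ ẋ = −rω sinθ.
|v| = rω|sinθ| = 0.0205·60.32·|sin 71.8°| = 1.1747 m/s.

1.17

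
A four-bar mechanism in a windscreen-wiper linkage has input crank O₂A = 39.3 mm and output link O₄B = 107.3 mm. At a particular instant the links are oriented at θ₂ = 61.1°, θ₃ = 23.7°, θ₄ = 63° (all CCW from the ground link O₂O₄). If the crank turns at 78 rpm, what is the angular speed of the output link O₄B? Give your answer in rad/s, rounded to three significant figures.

ω₂ = 8.168 rad/s (from 78 rpm).
Differentiating the loop-closure r₂e^{iθ₂}+r₃e^{iθ₃}=r₁+r₄e^{iθ₄} gives r₂ω₂e^{iθ₂}+r₃ω₃e^{iθ₃}=r₄ω₄e^{iθ₄}.
Eliminating the other unknown: ω₄ = r₂ω₂ sin(θ₂−θ₃) / [r₄ sin(θ₄−θ₃)].
Numerator sine = +0.60738; denominator sine = +0.63338.
Result = 0.0393·8.168·(+0.60738) / (0.1073·(+0.63338)) = +2.8689 rad/s; magnitude 2.8689 rad/s.

2.87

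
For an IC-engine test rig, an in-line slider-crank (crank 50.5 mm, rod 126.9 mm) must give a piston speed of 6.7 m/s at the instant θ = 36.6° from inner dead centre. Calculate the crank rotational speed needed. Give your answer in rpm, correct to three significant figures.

1600

For an in-line slider-crank, |v_piston| = rω|sinθ|·[1 + r cosθ/√(L² − r² sin²θ)].
With r = 0.0505 m, L = 0.1269 m, θ = 36.6°: the bracketed kinematic factor |dx/dθ| = 0.040012 m.
ω = v/|dx/dθ| = 6.7/0.040012 = 167.45 rad/s.
N = 60ω/(2π) = 1599 rpm.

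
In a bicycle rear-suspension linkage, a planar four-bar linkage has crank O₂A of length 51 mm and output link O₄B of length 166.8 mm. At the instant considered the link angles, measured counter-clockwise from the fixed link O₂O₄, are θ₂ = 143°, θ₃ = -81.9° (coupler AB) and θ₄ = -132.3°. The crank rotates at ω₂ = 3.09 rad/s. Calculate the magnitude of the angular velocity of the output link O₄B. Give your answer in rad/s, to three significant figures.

0.866

ω₂ = 3.09 rad/s
Differentiating the loop-closure r₂e^{iθ₂}+r₃e^{iθ₃}=r₁+r₄e^{iθ₄} gives r₂ω₂e^{iθ₂}+r₃ω₃e^{iθ₃}=r₄ω₄e^{iθ₄}.
Eliminating the other unknown: ω₄ = r₂ω₂ sin(θ₂−θ₃) / [r₄ sin(θ₄−θ₃)].
Numerator sine = -0.70587; denominator sine = -0.77051.
Result = 0.051·3.09·(-0.70587) / (0.1668·(-0.77051)) = +0.86552 rad/s; magnitude 0.86552 rad/s.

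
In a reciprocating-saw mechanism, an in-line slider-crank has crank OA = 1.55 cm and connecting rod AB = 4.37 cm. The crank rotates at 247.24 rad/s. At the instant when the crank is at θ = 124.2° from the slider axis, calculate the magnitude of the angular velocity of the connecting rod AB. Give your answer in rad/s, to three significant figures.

ω = 247.2 rad/s
The rod makes angle φ with the slider axis where L sinφ = r sinθ; differentiating, L cosφ·φ̇ = r ω cosθ.
L cosφ = √(L² − r² sin²θ) = 0.041777 m.
|ω_rod| = r ω |cosθ| / √(L² − r² sin²θ) = 0.0155·247.2·0.56208/0.041777 = 51.56 rad/s.

51.6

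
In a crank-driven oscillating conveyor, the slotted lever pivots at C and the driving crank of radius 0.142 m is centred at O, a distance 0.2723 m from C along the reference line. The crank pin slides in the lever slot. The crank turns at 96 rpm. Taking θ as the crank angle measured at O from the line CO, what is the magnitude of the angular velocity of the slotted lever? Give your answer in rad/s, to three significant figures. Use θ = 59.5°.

2.99

ω = 10.05 rad/s (from 96 rpm).
Crank pin A relative to C: A = (d + r cosθ, r sinθ); lever angle φ = atan2(r sinθ, d + r cosθ).
Differentiating tanφ: φ̇ = rω(d cosθ + r)/(d² + r² + 2dr cosθ).
d² + r² + 2dr cosθ = |CA|² = 0.133561 m²;  d cosθ + r = +0.2802 m.
|ω_lever| = |0.142·10.05·+0.2802| / 0.133561 = 2.9949 rad/s.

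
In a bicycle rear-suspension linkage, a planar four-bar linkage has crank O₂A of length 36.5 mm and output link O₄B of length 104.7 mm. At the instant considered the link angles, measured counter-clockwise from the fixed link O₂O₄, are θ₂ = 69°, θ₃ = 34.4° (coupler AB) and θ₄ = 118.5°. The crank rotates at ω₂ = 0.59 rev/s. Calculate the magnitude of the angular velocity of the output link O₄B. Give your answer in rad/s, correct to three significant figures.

ω₂ = 3.707 rad/s (from 0.59 rev/s).
Differentiating the loop-closure r₂e^{iθ₂}+r₃e^{iθ₃}=r₁+r₄e^{iθ₄} gives r₂ω₂e^{iθ₂}+r₃ω₃e^{iθ₃}=r₄ω₄e^{iθ₄}.
Eliminating the other unknown: ω₄ = r₂ω₂ sin(θ₂−θ₃) / [r₄ sin(θ₄−θ₃)].
Numerator sine = +0.56784; denominator sine = +0.99470.
Result = 0.0365·3.707·(+0.56784) / (0.1047·(+0.99470)) = +0.73776 rad/s; magnitude 0.73776 rad/s.

0.738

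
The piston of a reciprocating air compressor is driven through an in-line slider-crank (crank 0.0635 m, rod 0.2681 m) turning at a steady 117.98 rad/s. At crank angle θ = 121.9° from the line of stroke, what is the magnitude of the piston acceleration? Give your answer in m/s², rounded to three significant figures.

ω = 118 rad/s
x(θ) = r cosθ + √(L² − r² sin²θ); with ω constant, a = ω²·d²x/dθ².
d²x/dθ² = −r cosθ − r²(cos2θ)/√u − r⁴ sin²2θ/(4u^{3/2}),  u = L² − r² sin²θ = 0.0689714 m².
Substituting r = 0.0635 m, L = 0.2681 m, θ = 121.9°: d²x/dθ² = +0.040154 m.
a = ω²·d²x/dθ² = (118)²·(+0.040154) = +558.91 m/s²;  |a| = 558.91 m/s².

559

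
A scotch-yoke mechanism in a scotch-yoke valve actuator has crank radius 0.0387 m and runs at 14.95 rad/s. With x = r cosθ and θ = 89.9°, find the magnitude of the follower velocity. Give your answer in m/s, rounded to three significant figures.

ω = 14.95 rad/s
x = r cosθ ⇒ ẋ = −rω sinθ.
|v| = rω|sinθ| = 0.0387·14.95·|sin 89.9°| = 0.57856 m/s.

0.579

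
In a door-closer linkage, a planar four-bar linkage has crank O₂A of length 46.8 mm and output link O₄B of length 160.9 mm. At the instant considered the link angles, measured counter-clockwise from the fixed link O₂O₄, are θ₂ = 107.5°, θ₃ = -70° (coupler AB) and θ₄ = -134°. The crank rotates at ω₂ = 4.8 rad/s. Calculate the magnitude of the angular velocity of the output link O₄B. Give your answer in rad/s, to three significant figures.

ω₂ = 4.8 rad/s
Differentiating the loop-closure r₂e^{iθ₂}+r₃e^{iθ₃}=r₁+r₄e^{iθ₄} gives r₂ω₂e^{iθ₂}+r₃ω₃e^{iθ₃}=r₄ω₄e^{iθ₄}.
Eliminating the other unknown: ω₄ = r₂ω₂ sin(θ₂−θ₃) / [r₄ sin(θ₄−θ₃)].
Numerator sine = +0.04362; denominator sine = -0.89879.
Result = 0.0468·4.8·(+0.04362) / (0.1609·(-0.89879)) = -0.067756 rad/s; magnitude 0.067756 rad/s.

0.0678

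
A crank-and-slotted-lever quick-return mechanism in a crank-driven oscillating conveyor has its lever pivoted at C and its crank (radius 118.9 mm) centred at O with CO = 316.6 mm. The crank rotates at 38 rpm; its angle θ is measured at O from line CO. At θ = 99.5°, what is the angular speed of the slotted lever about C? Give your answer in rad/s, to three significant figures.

0.309

ω = 3.979 rad/s (from 38 rpm).
Crank pin A relative to C: A = (d + r cosθ, r sinθ); lever angle φ = atan2(r sinθ, d + r cosθ).
Differentiating tanφ: φ̇ = rω(d cosθ + r)/(d² + r² + 2dr cosθ).
d² + r² + 2dr cosθ = |CA|² = 0.101947 m²;  d cosθ + r = +0.066646 m.
|ω_lever| = |0.1189·3.979·+0.066646| / 0.101947 = 0.30931 rad/s.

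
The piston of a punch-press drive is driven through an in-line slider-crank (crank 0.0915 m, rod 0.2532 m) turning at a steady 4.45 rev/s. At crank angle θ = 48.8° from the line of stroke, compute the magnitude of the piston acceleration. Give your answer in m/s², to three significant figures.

ω = 2π·4.45 = 27.96 rad/s
x(θ) = r cosθ + √(L² − r² sin²θ); with ω constant, a = ω²·d²x/dθ².
d²x/dθ² = −r cosθ − r²(cos2θ)/√u − r⁴ sin²2θ/(4u^{3/2}),  u = L² − r² sin²θ = 0.0593705 m².
Substituting r = 0.0915 m, L = 0.2532 m, θ = 48.8°: d²x/dθ² = -0.056916 m.
a = ω²·d²x/dθ² = (27.96)²·(-0.056916) = -44.495 m/s²;  |a| = 44.495 m/s².

44.5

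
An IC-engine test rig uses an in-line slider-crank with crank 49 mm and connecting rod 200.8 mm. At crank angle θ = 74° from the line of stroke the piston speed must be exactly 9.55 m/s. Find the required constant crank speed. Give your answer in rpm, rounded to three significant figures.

For an in-line slider-crank, |v_piston| = rω|sinθ|·[1 + r cosθ/√(L² − r² sin²θ)].
With r = 0.049 m, L = 0.2008 m, θ = 74°: the bracketed kinematic factor |dx/dθ| = 0.050361 m.
ω = v/|dx/dθ| = 9.55/0.050361 = 189.63 rad/s.
N = 60ω/(2π) = 1810.8 rpm.

1810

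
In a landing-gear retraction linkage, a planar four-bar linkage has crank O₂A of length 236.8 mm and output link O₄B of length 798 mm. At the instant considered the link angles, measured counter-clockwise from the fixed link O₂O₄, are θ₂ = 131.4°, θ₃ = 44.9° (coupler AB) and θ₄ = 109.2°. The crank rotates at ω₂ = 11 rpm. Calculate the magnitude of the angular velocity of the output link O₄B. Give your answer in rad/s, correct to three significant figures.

ω₂ = 1.152 rad/s (from 11 rpm).
Differentiating the loop-closure r₂e^{iθ₂}+r₃e^{iθ₃}=r₁+r₄e^{iθ₄} gives r₂ω₂e^{iθ₂}+r₃ω₃e^{iθ₃}=r₄ω₄e^{iθ₄}.
Eliminating the other unknown: ω₄ = r₂ω₂ sin(θ₂−θ₃) / [r₄ sin(θ₄−θ₃)].
Numerator sine = +0.99813; denominator sine = +0.90108.
Result = 0.2368·1.152·(+0.99813) / (0.798·(+0.90108)) = +0.37864 rad/s; magnitude 0.37864 rad/s.

0.379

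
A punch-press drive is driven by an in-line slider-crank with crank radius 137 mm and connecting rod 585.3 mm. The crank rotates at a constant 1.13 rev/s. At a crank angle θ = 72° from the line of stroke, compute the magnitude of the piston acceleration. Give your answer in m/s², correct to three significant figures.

0.801

ω = 2π·1.13 = 7.1 rad/s
x(θ) = r cosθ + √(L² − r² sin²θ); with ω constant, a = ω²·d²x/dθ².
d²x/dθ² = −r cosθ − r²(cos2θ)/√u − r⁴ sin²2θ/(4u^{3/2}),  u = L² − r² sin²θ = 0.325599 m².
Substituting r = 0.137 m, L = 0.5853 m, θ = 72°: d²x/dθ² = -0.015888 m.
a = ω²·d²x/dθ² = (7.1)²·(-0.015888) = -0.80093 m/s²;  |a| = 0.80093 m/s².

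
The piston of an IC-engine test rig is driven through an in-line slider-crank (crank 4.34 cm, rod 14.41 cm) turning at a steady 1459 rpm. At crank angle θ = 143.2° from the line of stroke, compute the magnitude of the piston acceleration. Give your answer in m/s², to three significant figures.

ω = 2π·1459/60 = 152.8 rad/s
x(θ) = r cosθ + √(L² − r² sin²θ); with ω constant, a = ω²·d²x/dθ².
d²x/dθ² = −r cosθ − r²(cos2θ)/√u − r⁴ sin²2θ/(4u^{3/2}),  u = L² − r² sin²θ = 0.0200889 m².
Substituting r = 0.0434 m, L = 0.1441 m, θ = 143.2°: d²x/dθ² = +0.030713 m.
a = ω²·d²x/dθ² = (152.8)²·(+0.030713) = +716.95 m/s²;  |a| = 716.95 m/s².

717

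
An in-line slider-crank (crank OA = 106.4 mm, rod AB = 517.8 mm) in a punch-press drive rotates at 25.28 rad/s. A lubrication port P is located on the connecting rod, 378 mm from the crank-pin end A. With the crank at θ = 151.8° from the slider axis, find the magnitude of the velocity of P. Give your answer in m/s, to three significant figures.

1.27

ω = 25.28 rad/s.  Crank-pin speed |V_A| = rω = 2.6898 m/s, perpendicular to OA.
Rod angle: sinφ = −(r/L) sinθ ⇒ φ = -5.572°; ω_rod = −rω cosθ/√(L²−r²sin²θ) = +4.5998 rad/s.
V_P = V_A + ω_rod × AP, with AP = 0.378 m along the rod.
Components: V_Px = −rω sinθ − a·ω_rod·sinφ = -1.1022 m/s;  V_Py = rω cosθ + a·ω_rod·cosφ = -0.64001 m/s.
|V_P| = √(V_Px² + V_Py²) = 1.2746 m/s.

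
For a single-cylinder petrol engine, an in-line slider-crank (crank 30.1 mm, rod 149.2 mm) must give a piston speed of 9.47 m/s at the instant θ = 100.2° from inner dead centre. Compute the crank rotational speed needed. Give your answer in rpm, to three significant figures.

For an in-line slider-crank, |v_piston| = rω|sinθ|·[1 + r cosθ/√(L² − r² sin²θ)].
With r = 0.0301 m, L = 0.1492 m, θ = 100.2°: the bracketed kinematic factor |dx/dθ| = 0.028544 m.
ω = v/|dx/dθ| = 9.47/0.028544 = 331.76 rad/s.
N = 60ω/(2π) = 3168.1 rpm.

3170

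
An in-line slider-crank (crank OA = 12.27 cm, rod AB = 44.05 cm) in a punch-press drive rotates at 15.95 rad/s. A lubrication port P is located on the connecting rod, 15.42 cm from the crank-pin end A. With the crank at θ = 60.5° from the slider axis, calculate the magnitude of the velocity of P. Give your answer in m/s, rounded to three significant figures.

1.89

ω = 15.95 rad/s.  Crank-pin speed |V_A| = rω = 1.9571 m/s, perpendicular to OA.
Rod angle: sinφ = −(r/L) sinθ ⇒ φ = -14.030°; ω_rod = −rω cosθ/√(L²−r²sin²θ) = -2.255 rad/s.
V_P = V_A + ω_rod × AP, with AP = 0.1542 m along the rod.
Components: V_Px = −rω sinθ − a·ω_rod·sinφ = -1.7876 m/s;  V_Py = rω cosθ + a·ω_rod·cosφ = +0.62635 m/s.
|V_P| = √(V_Px² + V_Py²) = 1.8942 m/s.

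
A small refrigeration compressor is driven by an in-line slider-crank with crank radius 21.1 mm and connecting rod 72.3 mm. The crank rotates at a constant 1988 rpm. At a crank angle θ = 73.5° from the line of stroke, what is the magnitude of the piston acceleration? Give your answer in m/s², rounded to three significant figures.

ω = 2π·1988/60 = 208.2 rad/s
x(θ) = r cosθ + √(L² − r² sin²θ); with ω constant, a = ω²·d²x/dθ².
d²x/dθ² = −r cosθ − r²(cos2θ)/√u − r⁴ sin²2θ/(4u^{3/2}),  u = L² − r² sin²θ = 0.00481799 m².
Substituting r = 0.0211 m, L = 0.0723 m, θ = 73.5°: d²x/dθ² = -0.00065741 m.
a = ω²·d²x/dθ² = (208.2)²·(-0.00065741) = -28.492 m/s²;  |a| = 28.492 m/s².

28.5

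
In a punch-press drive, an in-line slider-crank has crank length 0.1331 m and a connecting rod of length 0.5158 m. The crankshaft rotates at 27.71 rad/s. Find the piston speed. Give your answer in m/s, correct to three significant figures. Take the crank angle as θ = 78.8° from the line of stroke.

3.81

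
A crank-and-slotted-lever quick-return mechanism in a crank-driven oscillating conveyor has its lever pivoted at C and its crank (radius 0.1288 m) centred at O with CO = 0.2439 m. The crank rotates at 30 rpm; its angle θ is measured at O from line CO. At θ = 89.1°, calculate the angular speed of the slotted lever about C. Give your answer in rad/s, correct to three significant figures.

0.696

ω = 3.142 rad/s (from 30 rpm).
Crank pin A relative to C: A = (d + r cosθ, r sinθ); lever angle φ = atan2(r sinθ, d + r cosθ).
Differentiating tanφ: φ̇ = rω(d cosθ + r)/(d² + r² + 2dr cosθ).
d² + r² + 2dr cosθ = |CA|² = 0.0770635 m²;  d cosθ + r = +0.13263 m.
|ω_lever| = |0.1288·3.142·+0.13263| / 0.0770635 = 0.69641 rad/s.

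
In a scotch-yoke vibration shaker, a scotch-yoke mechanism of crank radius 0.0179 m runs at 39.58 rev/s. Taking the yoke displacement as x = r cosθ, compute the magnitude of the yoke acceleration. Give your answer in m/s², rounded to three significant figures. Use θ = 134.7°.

779

ω = 248.7 rad/s (from 39.58 rev/s).
x = r cosθ ⇒ ẍ = −rω² cosθ (ω constant).
|a| = rω²|cosθ| = 0.0179·(248.7)²·|cos 134.7°| = 778.69 m/s².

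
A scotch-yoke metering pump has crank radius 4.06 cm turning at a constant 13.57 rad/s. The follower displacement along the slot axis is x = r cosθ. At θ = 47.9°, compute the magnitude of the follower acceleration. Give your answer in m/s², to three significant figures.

5.01

ω = 13.57 rad/s
x = r cosθ ⇒ ẍ = −rω² cosθ (ω constant).
|a| = rω²|cosθ| = 0.0406·(13.57)²·|cos 47.9°| = 5.0123 m/s².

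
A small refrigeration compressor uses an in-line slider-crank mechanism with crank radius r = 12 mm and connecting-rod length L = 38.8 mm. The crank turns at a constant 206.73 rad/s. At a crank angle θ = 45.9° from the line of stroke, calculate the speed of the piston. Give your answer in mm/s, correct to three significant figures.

2170

ω = 206.7 rad/s
For an in-line slider-crank, x = r cosθ + √(L² − r² sin²θ), so v = −rω sinθ·[1 + r cosθ/√(L² − r² sin²θ)].
With r = 0.012 m, L = 0.0388 m, θ = 45.9°: √(L² − r² sin²θ) = 0.037831 m.
v = −0.012·206.7·0.71813·[1 + 0.012·0.69591/0.037831] = -2.1748 m/s.
|v| = 2.1748 m/s = 2174.8 mm/s.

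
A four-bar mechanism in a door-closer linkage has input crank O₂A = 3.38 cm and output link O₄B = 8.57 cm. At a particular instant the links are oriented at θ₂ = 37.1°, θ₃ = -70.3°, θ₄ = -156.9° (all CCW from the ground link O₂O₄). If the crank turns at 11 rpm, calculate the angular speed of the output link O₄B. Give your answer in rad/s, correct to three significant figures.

0.434

ω₂ = 1.152 rad/s (from 11 rpm).
Differentiating the loop-closure r₂e^{iθ₂}+r₃e^{iθ₃}=r₁+r₄e^{iθ₄} gives r₂ω₂e^{iθ₂}+r₃ω₃e^{iθ₃}=r₄ω₄e^{iθ₄}.
Eliminating the other unknown: ω₄ = r₂ω₂ sin(θ₂−θ₃) / [r₄ sin(θ₄−θ₃)].
Numerator sine = +0.95424; denominator sine = -0.99824.
Result = 0.0338·1.152·(+0.95424) / (0.0857·(-0.99824)) = -0.43429 rad/s; magnitude 0.43429 rad/s.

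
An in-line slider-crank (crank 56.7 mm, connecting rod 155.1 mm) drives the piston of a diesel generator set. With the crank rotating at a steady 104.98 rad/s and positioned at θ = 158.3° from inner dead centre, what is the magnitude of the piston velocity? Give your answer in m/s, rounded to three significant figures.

1.45

ω = 105 rad/s
For an in-line slider-crank, x = r cosθ + √(L² − r² sin²θ), so v = −rω sinθ·[1 + r cosθ/√(L² − r² sin²θ)].
With r = 0.0567 m, L = 0.1551 m, θ = 158.3°: √(L² − r² sin²θ) = 0.15368 m.
v = −0.0567·105·0.36975·[1 + 0.0567·-0.92913/0.15368] = -1.4464 m/s.
|v| = 1.4464 m/s.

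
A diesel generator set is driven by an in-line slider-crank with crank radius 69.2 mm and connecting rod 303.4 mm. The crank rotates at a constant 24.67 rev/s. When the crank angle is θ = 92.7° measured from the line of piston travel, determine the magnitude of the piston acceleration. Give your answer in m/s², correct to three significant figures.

466

ω = 2π·24.7 = 155 rad/s
x(θ) = r cosθ + √(L² − r² sin²θ); with ω constant, a = ω²·d²x/dθ².
d²x/dθ² = −r cosθ − r²(cos2θ)/√u − r⁴ sin²2θ/(4u^{3/2}),  u = L² − r² sin²θ = 0.0872735 m².
Substituting r = 0.0692 m, L = 0.3034 m, θ = 92.7°: d²x/dθ² = +0.019395 m.
a = ω²·d²x/dθ² = (155)²·(+0.019395) = +466.01 m/s²;  |a| = 466.01 m/s².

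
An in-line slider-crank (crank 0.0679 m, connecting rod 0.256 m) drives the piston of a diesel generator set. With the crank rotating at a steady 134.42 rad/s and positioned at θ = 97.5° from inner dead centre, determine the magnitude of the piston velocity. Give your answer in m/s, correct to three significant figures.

ω = 134.4 rad/s
For an in-line slider-crank, x = r cosθ + √(L² − r² sin²θ), so v = −rω sinθ·[1 + r cosθ/√(L² − r² sin²θ)].
With r = 0.0679 m, L = 0.256 m, θ = 97.5°: √(L² − r² sin²θ) = 0.24699 m.
v = −0.0679·134.4·0.99144·[1 + 0.0679·-0.13053/0.24699] = -8.7243 m/s.
|v| = 8.7243 m/s.

8.72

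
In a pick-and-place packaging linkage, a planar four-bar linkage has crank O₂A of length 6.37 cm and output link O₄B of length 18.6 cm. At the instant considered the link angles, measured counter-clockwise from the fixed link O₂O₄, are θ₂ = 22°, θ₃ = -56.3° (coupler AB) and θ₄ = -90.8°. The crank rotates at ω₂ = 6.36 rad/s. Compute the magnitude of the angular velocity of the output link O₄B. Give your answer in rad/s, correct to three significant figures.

ω₂ = 6.36 rad/s
Differentiating the loop-closure r₂e^{iθ₂}+r₃e^{iθ₃}=r₁+r₄e^{iθ₄} gives r₂ω₂e^{iθ₂}+r₃ω₃e^{iθ₃}=r₄ω₄e^{iθ₄}.
Eliminating the other unknown: ω₄ = r₂ω₂ sin(θ₂−θ₃) / [r₄ sin(θ₄−θ₃)].
Numerator sine = +0.97922; denominator sine = -0.56641.
Result = 0.0637·6.36·(+0.97922) / (0.186·(-0.56641)) = -3.7656 rad/s; magnitude 3.7656 rad/s.

3.77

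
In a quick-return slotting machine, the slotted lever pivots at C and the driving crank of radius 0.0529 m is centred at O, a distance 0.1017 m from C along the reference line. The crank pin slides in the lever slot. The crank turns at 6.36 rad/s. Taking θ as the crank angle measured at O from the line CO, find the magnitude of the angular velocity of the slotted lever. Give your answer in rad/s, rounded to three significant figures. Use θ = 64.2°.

1.83

ω = 6.36 rad/s
Crank pin A relative to C: A = (d + r cosθ, r sinθ); lever angle φ = atan2(r sinθ, d + r cosθ).
Differentiating tanφ: φ̇ = rω(d cosθ + r)/(d² + r² + 2dr cosθ).
d² + r² + 2dr cosθ = |CA|² = 0.0178243 m²;  d cosθ + r = +0.097163 m.
|ω_lever| = |0.0529·6.36·+0.097163| / 0.0178243 = 1.834 rad/s.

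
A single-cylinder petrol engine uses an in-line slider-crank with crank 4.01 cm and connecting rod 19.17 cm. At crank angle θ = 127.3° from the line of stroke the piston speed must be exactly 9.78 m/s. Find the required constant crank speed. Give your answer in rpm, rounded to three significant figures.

3360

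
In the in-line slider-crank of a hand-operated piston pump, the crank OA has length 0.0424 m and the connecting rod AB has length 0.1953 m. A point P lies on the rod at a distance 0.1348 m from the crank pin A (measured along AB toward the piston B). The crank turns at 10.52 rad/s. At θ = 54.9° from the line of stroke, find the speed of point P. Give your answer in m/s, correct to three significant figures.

0.405

ω = 10.52 rad/s.  Crank-pin speed |V_A| = rω = 0.44605 m/s, perpendicular to OA.
Rod angle: sinφ = −(r/L) sinθ ⇒ φ = -10.231°; ω_rod = −rω cosθ/√(L²−r²sin²θ) = -1.3345 rad/s.
V_P = V_A + ω_rod × AP, with AP = 0.1348 m along the rod.
Components: V_Px = −rω sinθ − a·ω_rod·sinφ = -0.39689 m/s;  V_Py = rω cosθ + a·ω_rod·cosφ = +0.079452 m/s.
|V_P| = √(V_Px² + V_Py²) = 0.40476 m/s.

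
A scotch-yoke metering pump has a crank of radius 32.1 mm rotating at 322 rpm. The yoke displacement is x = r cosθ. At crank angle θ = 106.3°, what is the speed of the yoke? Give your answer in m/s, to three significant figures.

1.04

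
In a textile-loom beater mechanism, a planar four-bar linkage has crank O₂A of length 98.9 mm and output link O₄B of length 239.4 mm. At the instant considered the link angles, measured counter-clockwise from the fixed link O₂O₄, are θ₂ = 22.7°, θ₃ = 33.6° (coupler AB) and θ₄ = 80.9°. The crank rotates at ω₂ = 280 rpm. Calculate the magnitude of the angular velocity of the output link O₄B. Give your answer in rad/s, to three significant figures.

ω₂ = 29.32 rad/s (from 280 rpm).
Differentiating the loop-closure r₂e^{iθ₂}+r₃e^{iθ₃}=r₁+r₄e^{iθ₄} gives r₂ω₂e^{iθ₂}+r₃ω₃e^{iθ₃}=r₄ω₄e^{iθ₄}.
Eliminating the other unknown: ω₄ = r₂ω₂ sin(θ₂−θ₃) / [r₄ sin(θ₄−θ₃)].
Numerator sine = -0.18910; denominator sine = +0.73491.
Result = 0.0989·29.32·(-0.18910) / (0.2394·(+0.73491)) = -3.1168 rad/s; magnitude 3.1168 rad/s.

3.12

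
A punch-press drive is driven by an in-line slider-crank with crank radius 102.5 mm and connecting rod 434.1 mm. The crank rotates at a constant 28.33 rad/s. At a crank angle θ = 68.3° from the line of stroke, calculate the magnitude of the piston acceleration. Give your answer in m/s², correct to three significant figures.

16.1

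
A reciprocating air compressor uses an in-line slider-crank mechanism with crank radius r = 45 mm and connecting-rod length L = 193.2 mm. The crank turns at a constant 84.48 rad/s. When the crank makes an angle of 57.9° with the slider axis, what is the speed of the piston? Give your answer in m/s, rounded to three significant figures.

3.63

ω = 84.48 rad/s
For an in-line slider-crank, x = r cosθ + √(L² − r² sin²θ), so v = −rω sinθ·[1 + r cosθ/√(L² − r² sin²θ)].
With r = 0.045 m, L = 0.1932 m, θ = 57.9°: √(L² − r² sin²θ) = 0.1894 m.
v = −0.045·84.48·0.84712·[1 + 0.045·0.53140/0.1894] = -3.627 m/s.
|v| = 3.627 m/s.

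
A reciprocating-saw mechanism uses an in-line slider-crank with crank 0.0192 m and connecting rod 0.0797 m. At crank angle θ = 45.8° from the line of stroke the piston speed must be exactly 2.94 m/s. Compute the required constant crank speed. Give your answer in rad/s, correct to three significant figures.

182

For an in-line slider-crank, |v_piston| = rω|sinθ|·[1 + r cosθ/√(L² − r² sin²θ)].
With r = 0.0192 m, L = 0.0797 m, θ = 45.8°: the bracketed kinematic factor |dx/dθ| = 0.016112 m.
ω = v/|dx/dθ| = 2.94/0.016112 = 182.48 rad/s.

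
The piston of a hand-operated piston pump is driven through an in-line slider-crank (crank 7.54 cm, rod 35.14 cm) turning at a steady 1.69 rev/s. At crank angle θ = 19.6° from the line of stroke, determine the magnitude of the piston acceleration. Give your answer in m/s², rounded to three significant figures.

ω = 2π·1.69 = 10.62 rad/s
x(θ) = r cosθ + √(L² − r² sin²θ); with ω constant, a = ω²·d²x/dθ².
d²x/dθ² = −r cosθ − r²(cos2θ)/√u − r⁴ sin²2θ/(4u^{3/2}),  u = L² − r² sin²θ = 0.122842 m².
Substituting r = 0.0754 m, L = 0.3514 m, θ = 19.6°: d²x/dθ² = -0.083676 m.
a = ω²·d²x/dθ² = (10.62)²·(-0.083676) = -9.4349 m/s²;  |a| = 9.4349 m/s².

9.43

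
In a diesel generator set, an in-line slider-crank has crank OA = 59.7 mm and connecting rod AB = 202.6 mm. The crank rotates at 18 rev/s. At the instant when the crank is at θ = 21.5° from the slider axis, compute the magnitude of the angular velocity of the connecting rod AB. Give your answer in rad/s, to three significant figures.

ω = 113.1 rad/s (converted from 18 rev/s).
The rod makes angle φ with the slider axis where L sinφ = r sinθ; differentiating, L cosφ·φ̇ = r ω cosθ.
L cosφ = √(L² − r² sin²θ) = 0.20142 m.
|ω_rod| = r ω |cosθ| / √(L² − r² sin²θ) = 0.0597·113.1·0.93042/0.20142 = 31.19 rad/s.

31.2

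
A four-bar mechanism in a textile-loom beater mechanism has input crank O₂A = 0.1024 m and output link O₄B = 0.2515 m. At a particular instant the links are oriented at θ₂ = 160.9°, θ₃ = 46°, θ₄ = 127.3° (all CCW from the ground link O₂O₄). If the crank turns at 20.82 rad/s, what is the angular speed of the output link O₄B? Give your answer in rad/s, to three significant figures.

7.78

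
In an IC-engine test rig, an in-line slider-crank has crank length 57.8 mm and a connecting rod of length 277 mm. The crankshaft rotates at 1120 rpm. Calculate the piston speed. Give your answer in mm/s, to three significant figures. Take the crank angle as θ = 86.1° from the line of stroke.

6860

ω = 2π·1120/60 = 117.3 rad/s
For an in-line slider-crank, x = r cosθ + √(L² − r² sin²θ), so v = −rω sinθ·[1 + r cosθ/√(L² − r² sin²θ)].
With r = 0.0578 m, L = 0.277 m, θ = 86.1°: √(L² − r² sin²θ) = 0.27093 m.
v = −0.0578·117.3·0.99768·[1 + 0.0578·0.06802/0.27093] = -6.8616 m/s.
|v| = 6.8616 m/s = 6861.6 mm/s.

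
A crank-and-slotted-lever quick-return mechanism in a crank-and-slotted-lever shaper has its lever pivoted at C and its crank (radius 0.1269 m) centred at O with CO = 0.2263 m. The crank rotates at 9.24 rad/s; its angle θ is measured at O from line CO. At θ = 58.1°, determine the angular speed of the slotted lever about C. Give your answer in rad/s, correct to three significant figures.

2.96

ω = 9.24 rad/s
Crank pin A relative to C: A = (d + r cosθ, r sinθ); lever angle φ = atan2(r sinθ, d + r cosθ).
Differentiating tanφ: φ̇ = rω(d cosθ + r)/(d² + r² + 2dr cosθ).
d² + r² + 2dr cosθ = |CA|² = 0.0976661 m²;  d cosθ + r = +0.24649 m.
|ω_lever| = |0.1269·9.24·+0.24649| / 0.0976661 = 2.9592 rad/s.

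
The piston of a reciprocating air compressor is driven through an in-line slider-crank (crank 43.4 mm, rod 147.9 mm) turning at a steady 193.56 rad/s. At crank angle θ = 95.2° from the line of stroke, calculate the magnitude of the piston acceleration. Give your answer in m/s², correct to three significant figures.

638

ω = 193.6 rad/s
x(θ) = r cosθ + √(L² − r² sin²θ); with ω constant, a = ω²·d²x/dθ².
d²x/dθ² = −r cosθ − r²(cos2θ)/√u − r⁴ sin²2θ/(4u^{3/2}),  u = L² − r² sin²θ = 0.0200063 m².
Substituting r = 0.0434 m, L = 0.1479 m, θ = 95.2°: d²x/dθ² = +0.017021 m.
a = ω²·d²x/dθ² = (193.6)²·(+0.017021) = +637.71 m/s²;  |a| = 637.71 m/s².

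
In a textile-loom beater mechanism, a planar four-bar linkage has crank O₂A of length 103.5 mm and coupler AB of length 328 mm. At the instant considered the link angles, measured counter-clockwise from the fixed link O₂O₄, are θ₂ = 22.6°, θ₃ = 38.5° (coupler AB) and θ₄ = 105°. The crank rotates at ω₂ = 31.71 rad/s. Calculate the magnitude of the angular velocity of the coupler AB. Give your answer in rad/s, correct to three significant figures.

10.8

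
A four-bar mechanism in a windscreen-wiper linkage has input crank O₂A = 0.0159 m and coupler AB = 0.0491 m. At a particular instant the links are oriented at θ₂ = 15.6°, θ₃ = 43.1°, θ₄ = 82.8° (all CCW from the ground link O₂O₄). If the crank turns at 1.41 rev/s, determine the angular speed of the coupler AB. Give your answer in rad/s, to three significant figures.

ω₂ = 8.859 rad/s (from 1.41 rev/s).
Differentiating the loop-closure r₂e^{iθ₂}+r₃e^{iθ₃}=r₁+r₄e^{iθ₄} gives r₂ω₂e^{iθ₂}+r₃ω₃e^{iθ₃}=r₄ω₄e^{iθ₄}.
Eliminating the other unknown: ω₃ = r₂ω₂ sin(θ₄−θ₂) / [r₃ sin(θ₃−θ₄)].
Numerator sine = +0.92186; denominator sine = -0.63877.
Result = 0.0159·8.859·(+0.92186) / (0.0491·(-0.63877)) = -4.1404 rad/s; magnitude 4.1404 rad/s.

4.14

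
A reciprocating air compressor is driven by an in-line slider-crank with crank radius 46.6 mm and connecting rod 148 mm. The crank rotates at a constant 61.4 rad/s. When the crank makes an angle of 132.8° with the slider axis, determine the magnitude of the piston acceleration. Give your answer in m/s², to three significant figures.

ω = 61.4 rad/s
x(θ) = r cosθ + √(L² − r² sin²θ); with ω constant, a = ω²·d²x/dθ².
d²x/dθ² = −r cosθ − r²(cos2θ)/√u − r⁴ sin²2θ/(4u^{3/2}),  u = L² − r² sin²θ = 0.0207349 m².
Substituting r = 0.0466 m, L = 0.148 m, θ = 132.8°: d²x/dθ² = +0.032426 m.
a = ω²·d²x/dθ² = (61.4)²·(+0.032426) = +122.25 m/s²;  |a| = 122.25 m/s².

122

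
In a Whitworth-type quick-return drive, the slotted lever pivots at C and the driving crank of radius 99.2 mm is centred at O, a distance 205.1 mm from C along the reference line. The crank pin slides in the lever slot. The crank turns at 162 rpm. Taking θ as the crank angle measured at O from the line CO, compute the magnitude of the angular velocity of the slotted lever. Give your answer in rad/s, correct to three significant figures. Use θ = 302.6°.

4.78

ω = 16.96 rad/s (from 162 rpm).
Crank pin A relative to C: A = (d + r cosθ, r sinθ); lever angle φ = atan2(r sinθ, d + r cosθ).
Differentiating tanφ: φ̇ = rω(d cosθ + r)/(d² + r² + 2dr cosθ).
d² + r² + 2dr cosθ = |CA|² = 0.0738302 m²;  d cosθ + r = +0.2097 m.
|ω_lever| = |0.0992·16.96·+0.2097| / 0.0738302 = 4.78 rad/s.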